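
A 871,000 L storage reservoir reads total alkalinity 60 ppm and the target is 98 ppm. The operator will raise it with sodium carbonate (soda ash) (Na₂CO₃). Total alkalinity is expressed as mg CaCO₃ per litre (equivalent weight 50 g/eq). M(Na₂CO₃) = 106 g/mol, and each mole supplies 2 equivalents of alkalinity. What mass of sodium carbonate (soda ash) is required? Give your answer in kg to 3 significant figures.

Alkalinity to add: (98 − 60) = 38 mg/L as CaCO₃ × 871,000 L = 33,100 g as CaCO₃.
Equivalents: 33,100 g ÷ 50 g/eq = 662 eq.
Each mole of Na₂CO₃ supplies 2 eq, so 662 / 2 = 331 mol.
Mass: 331 mol × 106 g/mol = 35,080 g.

35.1 kg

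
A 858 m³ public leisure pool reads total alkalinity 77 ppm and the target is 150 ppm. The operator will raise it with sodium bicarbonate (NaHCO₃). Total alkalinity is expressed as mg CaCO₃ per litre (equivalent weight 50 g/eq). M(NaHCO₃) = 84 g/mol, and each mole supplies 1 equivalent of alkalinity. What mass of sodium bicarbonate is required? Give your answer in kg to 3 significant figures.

105 kg

Volume: 858 m³ = 858,000 L.
Alkalinity to add: (150 − 77) = 73 mg/L as CaCO₃ × 858,000 L = 62,630 g as CaCO₃.
Equivalents: 62,630 g ÷ 50 g/eq = 1253 eq.
NaHCO₃ supplies 1 eq per mole → 1253 mol.
Mass: 1253 mol × 84 g/mol = 105,200 g.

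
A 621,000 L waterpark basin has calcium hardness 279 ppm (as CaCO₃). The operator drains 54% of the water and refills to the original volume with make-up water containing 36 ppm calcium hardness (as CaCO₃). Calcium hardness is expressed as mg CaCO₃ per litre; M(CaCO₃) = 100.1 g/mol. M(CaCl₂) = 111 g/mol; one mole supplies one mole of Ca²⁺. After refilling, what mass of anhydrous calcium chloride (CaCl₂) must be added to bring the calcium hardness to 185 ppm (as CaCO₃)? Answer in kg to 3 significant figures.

After draining 54% and refilling: 279 × 0.46 + 36 × 0.54 = 147.78 ppm.
Deficit to target: 185 − 147.78 = 37.22 mg/L.
As CaCO₃: 37.22 mg/L × 621,000 L = 23,110 g; ÷ 100.1 = 230.9 mol Ca²⁺.
Mass: 230.9 × 111 = 25,630 g.

25.6 kg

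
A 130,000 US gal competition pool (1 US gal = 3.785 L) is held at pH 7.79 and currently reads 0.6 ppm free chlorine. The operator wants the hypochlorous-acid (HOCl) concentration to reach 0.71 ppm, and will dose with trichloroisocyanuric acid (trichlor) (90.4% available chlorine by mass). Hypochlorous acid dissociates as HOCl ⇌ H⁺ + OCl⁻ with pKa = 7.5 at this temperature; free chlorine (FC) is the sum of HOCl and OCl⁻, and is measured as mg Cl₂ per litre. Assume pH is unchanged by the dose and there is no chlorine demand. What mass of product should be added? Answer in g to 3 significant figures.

813 g

Volume: 130,000 US gal × 3.785 L/gal = 492,050 L.
[OCl⁻]/[HOCl] = 10^(pH − pKa) = 10^(7.79 − 7.5) = 1.95; fraction as HOCl = 1/(1 + 1.95) = 0.339.
Free chlorine required for 0.71 ppm HOCl: 0.71 / 0.339 = 2.094 ppm.
FC to add: 2.094 − 0.6 = 1.494 mg/L as Cl₂.
Cl₂ equivalent: 1.494 mg/L × 492,050 L = 735.3 g.
Product at 90.4% available Cl: 735.3 / 0.904 = 813.4 g.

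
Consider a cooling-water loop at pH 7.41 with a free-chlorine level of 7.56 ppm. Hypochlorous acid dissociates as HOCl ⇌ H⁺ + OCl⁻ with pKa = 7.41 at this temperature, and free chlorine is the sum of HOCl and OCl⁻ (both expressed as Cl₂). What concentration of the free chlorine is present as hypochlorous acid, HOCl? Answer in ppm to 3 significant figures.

[OCl⁻]/[HOCl] = 10^(pH − pKa) = 10^(7.41 − 7.41) = 10^0.00 = 1.
Fraction as HOCl = 1 / (1 + 1) = 0.5.
HOCl = 0.5 × 7.56 ppm = 3.78 ppm.

3.78 ppm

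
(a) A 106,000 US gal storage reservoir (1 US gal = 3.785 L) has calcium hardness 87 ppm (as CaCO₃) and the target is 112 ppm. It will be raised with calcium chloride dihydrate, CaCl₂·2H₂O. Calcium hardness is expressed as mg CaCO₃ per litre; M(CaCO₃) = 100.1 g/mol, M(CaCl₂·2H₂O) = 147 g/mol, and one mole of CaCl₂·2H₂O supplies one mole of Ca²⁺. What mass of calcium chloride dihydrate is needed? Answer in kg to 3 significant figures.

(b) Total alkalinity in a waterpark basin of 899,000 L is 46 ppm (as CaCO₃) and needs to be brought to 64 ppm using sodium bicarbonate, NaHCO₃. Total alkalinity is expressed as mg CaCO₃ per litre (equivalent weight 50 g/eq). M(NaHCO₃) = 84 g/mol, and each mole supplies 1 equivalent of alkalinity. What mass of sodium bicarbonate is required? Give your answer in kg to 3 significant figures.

(a) Volume: 106,000 US gal × 3.785 L/gal = 401,210 L.
(a) Hardness to add: (112 − 87) = 25 mg/L as CaCO₃ × 401,210 L = 10,030 g as CaCO₃.
(a) Moles of Ca²⁺ (1 mol Ca²⁺ ≡ 1 mol CaCO₃): 10,030 / 100.1 g/mol = 100.2 mol.
(a) Mass of CaCl₂·2H₂O: 100.2 × 147 = 14,730 g.

(b) Alkalinity to add: (64 − 46) = 18 mg/L as CaCO₃ × 899,000 L = 16,180 g as CaCO₃.
(b) Equivalents: 16,180 g ÷ 50 g/eq = 323.6 eq.
(b) NaHCO₃ supplies 1 eq per mole → 323.6 mol.
(b) Mass: 323.6 mol × 84 g/mol = 27,190 g.

(a) 14.7 kg; (b) 27.2 kg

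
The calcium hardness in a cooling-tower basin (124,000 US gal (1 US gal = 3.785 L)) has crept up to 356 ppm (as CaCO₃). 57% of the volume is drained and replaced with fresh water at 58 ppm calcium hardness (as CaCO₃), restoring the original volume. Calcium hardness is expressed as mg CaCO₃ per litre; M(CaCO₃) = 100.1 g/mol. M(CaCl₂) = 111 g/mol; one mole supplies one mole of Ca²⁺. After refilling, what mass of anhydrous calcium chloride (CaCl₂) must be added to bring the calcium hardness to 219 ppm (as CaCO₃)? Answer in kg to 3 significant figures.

17.1 kg

Volume: 124,000 US gal × 3.785 L/gal = 469,340 L.
After draining 57% and refilling: 356 × 0.43 + 58 × 0.57 = 186.14 ppm.
Deficit to target: 219 − 186.14 = 32.86 mg/L.
As CaCO₃: 32.86 mg/L × 469,340 L = 15,420 g; ÷ 100.1 = 154.1 mol Ca²⁺.
Mass: 154.1 × 111 = 17,100 g.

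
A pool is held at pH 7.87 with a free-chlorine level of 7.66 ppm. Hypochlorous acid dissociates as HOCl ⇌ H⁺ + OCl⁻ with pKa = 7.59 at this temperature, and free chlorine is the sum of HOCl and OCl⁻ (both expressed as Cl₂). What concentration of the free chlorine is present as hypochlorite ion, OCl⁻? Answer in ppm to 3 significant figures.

[OCl⁻]/[HOCl] = 10^(pH − pKa) = 10^(7.87 − 7.59) = 10^0.28 = 1.905.
Fraction as HOCl = 1 / (1 + 1.905) = 0.3442.
OCl⁻ = (1 − 0.3442) × 7.66 ppm = 5.024 ppm.

5.02 ppm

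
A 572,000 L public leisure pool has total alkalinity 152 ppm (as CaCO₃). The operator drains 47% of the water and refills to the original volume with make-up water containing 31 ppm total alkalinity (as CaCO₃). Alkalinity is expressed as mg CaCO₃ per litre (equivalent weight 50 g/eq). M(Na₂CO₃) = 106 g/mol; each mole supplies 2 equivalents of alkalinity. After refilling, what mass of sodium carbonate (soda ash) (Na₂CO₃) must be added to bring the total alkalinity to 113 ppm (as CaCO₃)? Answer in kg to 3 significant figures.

10.8 kg

After draining 47% and refilling: 152 × 0.53 + 31 × 0.47 = 95.13 ppm.
Deficit to target: 113 − 95.13 = 17.87 mg/L.
As CaCO₃: 17.87 mg/L × 572,000 L = 10,220 g; ÷ 50 g/eq ÷ 2 = 102.2 mol Na₂CO₃.
Mass: 102.2 × 106 = 10,830 g.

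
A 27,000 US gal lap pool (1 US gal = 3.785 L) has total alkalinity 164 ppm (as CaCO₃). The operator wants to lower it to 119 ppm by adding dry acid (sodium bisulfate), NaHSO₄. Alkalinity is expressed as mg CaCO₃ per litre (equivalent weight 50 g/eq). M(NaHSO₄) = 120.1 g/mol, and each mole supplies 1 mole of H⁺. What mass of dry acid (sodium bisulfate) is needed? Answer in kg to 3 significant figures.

11.0 kg

Volume: 27,000 US gal × 3.785 L/gal = 102,195 L.
Alkalinity to neutralize: (164 − 119) = 45 mg/L as CaCO₃ × 102,195 L = 4599 g as CaCO₃.
Equivalents of H⁺ required: 4599 ÷ 50 g/eq = 91.98 eq = 91.98 mol NaHSO₄.
Mass of NaHSO₄: 91.98 × 120.1 = 11,050 g.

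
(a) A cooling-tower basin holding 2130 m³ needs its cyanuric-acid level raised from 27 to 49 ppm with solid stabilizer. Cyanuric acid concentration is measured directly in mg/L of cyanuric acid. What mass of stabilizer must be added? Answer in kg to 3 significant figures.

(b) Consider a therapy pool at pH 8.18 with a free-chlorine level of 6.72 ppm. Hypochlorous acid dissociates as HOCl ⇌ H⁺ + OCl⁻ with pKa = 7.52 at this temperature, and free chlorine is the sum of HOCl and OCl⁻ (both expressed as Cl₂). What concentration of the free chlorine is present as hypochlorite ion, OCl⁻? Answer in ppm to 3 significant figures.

(a) 46.9 kg; (b) 5.51 ppm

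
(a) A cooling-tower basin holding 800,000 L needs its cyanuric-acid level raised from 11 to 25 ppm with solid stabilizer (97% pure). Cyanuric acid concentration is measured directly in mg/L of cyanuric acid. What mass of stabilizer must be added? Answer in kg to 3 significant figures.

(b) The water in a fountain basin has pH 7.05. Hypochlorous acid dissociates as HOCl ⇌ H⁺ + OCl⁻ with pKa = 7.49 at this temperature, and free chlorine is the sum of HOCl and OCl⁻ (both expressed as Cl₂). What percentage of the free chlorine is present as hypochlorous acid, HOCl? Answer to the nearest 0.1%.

(a) 11.5 kg; (b) 73.4%

(a) CYA to add: (25 − 11) = 14 mg/L × 800,000 L = 11,200 g cyanuric acid.
(a) At 97% purity: 11,200 / 0.97 = 11,550 g product.

(b) [OCl⁻]/[HOCl] = 10^(pH − pKa) = 10^(7.05 − 7.49) = 10^-0.44 = 0.3631.
(b) Fraction as HOCl = 1 / (1 + 0.3631) = 0.7336.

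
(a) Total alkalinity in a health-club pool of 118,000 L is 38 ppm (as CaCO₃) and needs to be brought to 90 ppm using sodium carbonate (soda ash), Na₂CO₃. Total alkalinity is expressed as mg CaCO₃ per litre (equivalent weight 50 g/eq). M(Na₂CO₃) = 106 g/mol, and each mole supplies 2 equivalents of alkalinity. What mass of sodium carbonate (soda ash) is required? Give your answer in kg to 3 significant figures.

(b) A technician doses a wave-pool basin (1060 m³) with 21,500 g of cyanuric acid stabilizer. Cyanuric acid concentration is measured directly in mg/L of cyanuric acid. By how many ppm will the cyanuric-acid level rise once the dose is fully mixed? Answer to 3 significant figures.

(a) 6.50 kg; (b) 20.3 ppm

(a) Alkalinity to add: (90 − 38) = 52 mg/L as CaCO₃ × 118,000 L = 6136 g as CaCO₃.
(a) Equivalents: 6136 g ÷ 50 g/eq = 122.7 eq.
(a) Each mole of Na₂CO₃ supplies 2 eq, so 122.7 / 2 = 61.36 mol.
(a) Mass: 61.36 mol × 106 g/mol = 6504 g.

(b) Volume: 1060 m³ = 1,060,000 L.
(b) Rise: 21,500 g / 1,060,000 L × 1000 = 20.28 mg/L.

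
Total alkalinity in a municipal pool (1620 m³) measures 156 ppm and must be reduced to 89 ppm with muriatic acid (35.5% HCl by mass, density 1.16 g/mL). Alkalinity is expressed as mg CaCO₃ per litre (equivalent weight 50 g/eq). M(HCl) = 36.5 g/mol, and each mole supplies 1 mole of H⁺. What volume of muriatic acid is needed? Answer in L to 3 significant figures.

Volume: 1620 m³ = 1,620,000 L.
Alkalinity to neutralize: (156 − 89) = 67 mg/L as CaCO₃ × 1,620,000 L = 108,500 g as CaCO₃.
Equivalents of H⁺ required: 108,500 ÷ 50 g/eq = 2171 eq = 2171 mol HCl.
Mass of HCl: 2171 × 36.5 = 79,230 g.
Mass of 35.5% solution: 79,230 / 0.355 = 223,200 g.
Volume: 223,200 g ÷ 1.16 g/mL = 192,400 mL.

192 L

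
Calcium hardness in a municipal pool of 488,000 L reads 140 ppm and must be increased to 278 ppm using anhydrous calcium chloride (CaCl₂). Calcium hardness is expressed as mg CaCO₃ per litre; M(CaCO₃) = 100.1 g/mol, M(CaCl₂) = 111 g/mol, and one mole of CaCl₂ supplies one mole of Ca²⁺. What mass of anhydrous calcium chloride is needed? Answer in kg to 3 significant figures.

Hardness to add: (278 − 140) = 138 mg/L as CaCO₃ × 488,000 L = 67,340 g as CaCO₃.
Moles of Ca²⁺ (1 mol Ca²⁺ ≡ 1 mol CaCO₃): 67,340 / 100.1 g/mol = 672.8 mol.
Mass of CaCl₂: 672.8 × 111 = 74,680 g.

74.7 kg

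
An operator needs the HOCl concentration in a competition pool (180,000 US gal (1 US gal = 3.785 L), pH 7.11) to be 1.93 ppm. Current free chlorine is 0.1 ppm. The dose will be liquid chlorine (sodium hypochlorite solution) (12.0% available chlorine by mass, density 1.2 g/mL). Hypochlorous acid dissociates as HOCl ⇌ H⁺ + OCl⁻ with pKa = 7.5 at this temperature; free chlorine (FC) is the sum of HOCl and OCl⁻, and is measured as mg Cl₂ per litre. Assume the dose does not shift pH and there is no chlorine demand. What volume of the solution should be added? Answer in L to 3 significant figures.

Volume: 180,000 US gal × 3.785 L/gal = 681,300 L.
[OCl⁻]/[HOCl] = 10^(pH − pKa) = 10^(7.11 − 7.5) = 0.4074; fraction as HOCl = 1/(1 + 0.4074) = 0.7105.
Free chlorine required for 1.93 ppm HOCl: 1.93 / 0.7105 = 2.716 ppm.
FC to add: 2.716 − 0.1 = 2.616 mg/L as Cl₂.
Cl₂ equivalent: 2.616 mg/L × 681,300 L = 1782 g.
Product at 12.0% available Cl: 1782 / 0.12 = 14,850 g.
Volume: 14,850 g ÷ 1.2 g/mL = 12,380 mL.

12.4 L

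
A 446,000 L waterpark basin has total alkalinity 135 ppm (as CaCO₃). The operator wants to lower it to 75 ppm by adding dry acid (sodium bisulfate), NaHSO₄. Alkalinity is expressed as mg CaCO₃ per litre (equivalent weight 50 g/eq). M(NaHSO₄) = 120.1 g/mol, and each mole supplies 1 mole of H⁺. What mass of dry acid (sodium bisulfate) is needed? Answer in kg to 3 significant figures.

64.3 kg

Alkalinity to neutralize: (135 − 75) = 60 mg/L as CaCO₃ × 446,000 L = 26,760 g as CaCO₃.
Equivalents of H⁺ required: 26,760 ÷ 50 g/eq = 535.2 eq = 535.2 mol NaHSO₄.
Mass of NaHSO₄: 535.2 × 120.1 = 64,280 g.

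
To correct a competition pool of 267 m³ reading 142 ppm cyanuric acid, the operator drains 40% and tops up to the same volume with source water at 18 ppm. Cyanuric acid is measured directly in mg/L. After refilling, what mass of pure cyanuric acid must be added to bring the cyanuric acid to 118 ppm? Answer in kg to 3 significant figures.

Volume: 267 m³ = 267,000 L.
After draining 40% and refilling: 142 × 0.60 + 18 × 0.40 = 92.4 ppm.
Deficit to target: 118 − 92.4 = 25.6 mg/L.
Mass: 25.6 mg/L × 267,000 L = 6835 g cyanuric acid.

6.84 kg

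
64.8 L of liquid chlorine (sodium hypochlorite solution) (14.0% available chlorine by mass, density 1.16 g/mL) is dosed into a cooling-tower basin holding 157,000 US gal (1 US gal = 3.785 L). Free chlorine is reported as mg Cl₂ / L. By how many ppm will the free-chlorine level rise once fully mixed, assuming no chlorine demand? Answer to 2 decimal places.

Volume: 157,000 US gal × 3.785 L/gal = 594,245 L.
Mass of solution: 64.8 L × 1000 mL/L × 1.16 g/mL = 75,170 g.
Available chlorine delivered: 75,170 g × 0.14 = 10,520 g as Cl₂.
Concentration rise: 10,520 g / 594,245 L = 17.71 mg/L = 17.71 ppm.

17.71 ppm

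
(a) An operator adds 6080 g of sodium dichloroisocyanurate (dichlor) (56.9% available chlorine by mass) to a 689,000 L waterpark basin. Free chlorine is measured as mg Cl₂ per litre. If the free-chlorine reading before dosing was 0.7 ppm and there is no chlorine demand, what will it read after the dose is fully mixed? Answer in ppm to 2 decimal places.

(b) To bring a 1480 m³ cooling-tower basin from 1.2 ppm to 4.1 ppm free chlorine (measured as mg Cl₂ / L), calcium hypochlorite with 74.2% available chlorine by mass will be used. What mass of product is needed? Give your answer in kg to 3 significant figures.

(a) 5.72 ppm; (b) 5.78 kg

(a) Available chlorine delivered: 6080 g × 0.569 = 3460 g as Cl₂.
(a) Concentration rise: 3460 g / 689,000 L = 5.021 mg/L = 5.02 ppm.
(a) Final FC: 0.7 + 5.02 = 5.72 ppm.

(b) Volume: 1480 m³ = 1,480,000 L.
(b) Chlorine deficit: 4.1 − 1.2 = 2.9 ppm = 2.9 mg/L as Cl₂.
(b) Cl₂ equivalent needed: 2.9 mg/L × 1,480,000 L = 4,292,000 mg = 4292 g.
(b) Product at 74.2% available chlorine: 4292 / 0.742 = 5784 g.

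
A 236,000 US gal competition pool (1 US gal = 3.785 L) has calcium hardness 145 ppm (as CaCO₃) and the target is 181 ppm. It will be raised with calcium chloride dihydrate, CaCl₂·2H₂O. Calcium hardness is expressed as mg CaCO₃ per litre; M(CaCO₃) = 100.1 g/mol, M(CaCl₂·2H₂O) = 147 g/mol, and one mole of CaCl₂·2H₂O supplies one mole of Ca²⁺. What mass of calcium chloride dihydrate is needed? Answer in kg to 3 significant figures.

47.2 kg

Volume: 236,000 US gal × 3.785 L/gal = 893,260 L.
Hardness to add: (181 − 145) = 36 mg/L as CaCO₃ × 893,260 L = 32,160 g as CaCO₃.
Moles of Ca²⁺ (1 mol Ca²⁺ ≡ 1 mol CaCO₃): 32,160 / 100.1 g/mol = 321.3 mol.
Mass of CaCl₂·2H₂O: 321.3 × 147 = 47,220 g.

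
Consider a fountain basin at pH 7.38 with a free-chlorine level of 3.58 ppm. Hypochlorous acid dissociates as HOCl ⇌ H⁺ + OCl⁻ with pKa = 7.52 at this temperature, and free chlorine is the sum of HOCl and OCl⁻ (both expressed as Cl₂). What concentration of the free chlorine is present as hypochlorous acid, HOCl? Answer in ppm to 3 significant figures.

2.08 ppm

[OCl⁻]/[HOCl] = 10^(pH − pKa) = 10^(7.38 − 7.52) = 10^-0.14 = 0.7244.
Fraction as HOCl = 1 / (1 + 0.7244) = 0.5799.
HOCl = 0.5799 × 3.58 ppm = 2.076 ppm.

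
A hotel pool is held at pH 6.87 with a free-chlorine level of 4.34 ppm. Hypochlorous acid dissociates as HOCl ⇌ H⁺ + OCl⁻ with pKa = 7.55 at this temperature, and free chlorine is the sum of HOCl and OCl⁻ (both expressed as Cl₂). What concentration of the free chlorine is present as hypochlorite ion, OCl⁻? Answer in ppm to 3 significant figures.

0.750 ppm

[OCl⁻]/[HOCl] = 10^(pH − pKa) = 10^(6.87 − 7.55) = 10^-0.68 = 0.2089.
Fraction as HOCl = 1 / (1 + 0.2089) = 0.8272.
OCl⁻ = (1 − 0.8272) × 4.34 ppm = 0.75 ppm.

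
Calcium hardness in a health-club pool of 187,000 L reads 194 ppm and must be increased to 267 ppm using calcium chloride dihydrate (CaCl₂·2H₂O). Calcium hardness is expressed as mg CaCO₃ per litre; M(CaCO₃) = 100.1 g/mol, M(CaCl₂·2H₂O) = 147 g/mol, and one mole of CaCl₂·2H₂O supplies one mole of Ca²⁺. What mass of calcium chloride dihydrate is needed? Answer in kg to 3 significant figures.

Hardness to add: (267 − 194) = 73 mg/L as CaCO₃ × 187,000 L = 13,650 g as CaCO₃.
Moles of Ca²⁺ (1 mol Ca²⁺ ≡ 1 mol CaCO₃): 13,650 / 100.1 g/mol = 136.4 mol.
Mass of CaCl₂·2H₂O: 136.4 × 147 = 20,050 g.

20.0 kg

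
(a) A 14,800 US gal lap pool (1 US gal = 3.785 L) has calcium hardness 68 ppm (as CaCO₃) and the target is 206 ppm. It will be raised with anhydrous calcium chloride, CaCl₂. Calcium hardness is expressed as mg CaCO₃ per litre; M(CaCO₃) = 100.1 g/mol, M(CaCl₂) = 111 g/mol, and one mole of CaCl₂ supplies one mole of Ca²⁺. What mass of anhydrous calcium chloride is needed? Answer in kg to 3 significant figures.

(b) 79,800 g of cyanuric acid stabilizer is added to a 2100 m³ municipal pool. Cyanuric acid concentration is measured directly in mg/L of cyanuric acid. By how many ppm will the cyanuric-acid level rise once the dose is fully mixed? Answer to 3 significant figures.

(a) 8.57 kg; (b) 38.0 ppm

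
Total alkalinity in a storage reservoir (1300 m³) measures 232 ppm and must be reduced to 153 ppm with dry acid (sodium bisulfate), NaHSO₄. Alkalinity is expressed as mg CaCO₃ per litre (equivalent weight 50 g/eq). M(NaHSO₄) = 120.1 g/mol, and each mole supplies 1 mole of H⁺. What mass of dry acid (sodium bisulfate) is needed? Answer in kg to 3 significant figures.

247 kg

Volume: 1300 m³ = 1,300,000 L.
Alkalinity to neutralize: (232 − 153) = 79 mg/L as CaCO₃ × 1,300,000 L = 102,700 g as CaCO₃.
Equivalents of H⁺ required: 102,700 ÷ 50 g/eq = 2054 eq = 2054 mol NaHSO₄.
Mass of NaHSO₄: 2054 × 120.1 = 246,700 g.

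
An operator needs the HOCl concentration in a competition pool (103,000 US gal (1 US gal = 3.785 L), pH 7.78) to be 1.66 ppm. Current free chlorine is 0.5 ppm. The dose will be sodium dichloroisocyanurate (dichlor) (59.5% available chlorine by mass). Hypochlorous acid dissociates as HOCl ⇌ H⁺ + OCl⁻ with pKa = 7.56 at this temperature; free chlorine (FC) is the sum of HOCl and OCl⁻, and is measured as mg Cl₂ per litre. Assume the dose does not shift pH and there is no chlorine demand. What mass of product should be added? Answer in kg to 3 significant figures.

Volume: 103,000 US gal × 3.785 L/gal = 389,855 L.
[OCl⁻]/[HOCl] = 10^(pH − pKa) = 10^(7.78 − 7.56) = 1.66; fraction as HOCl = 1/(1 + 1.66) = 0.376.
Free chlorine required for 1.66 ppm HOCl: 1.66 / 0.376 = 4.415 ppm.
FC to add: 4.415 − 0.5 = 3.915 mg/L as Cl₂.
Cl₂ equivalent: 3.915 mg/L × 389,855 L = 1526 g.
Product at 59.5% available Cl: 1526 / 0.595 = 2565 g.

2.57 kg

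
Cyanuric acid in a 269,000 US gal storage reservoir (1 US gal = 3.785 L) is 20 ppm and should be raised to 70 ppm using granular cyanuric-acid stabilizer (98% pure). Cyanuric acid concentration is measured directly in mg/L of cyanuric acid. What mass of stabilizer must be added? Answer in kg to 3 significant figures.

51.9 kg

Volume: 269,000 US gal × 3.785 L/gal = 1,018,165 L.
CYA to add: (70 − 20) = 50 mg/L × 1,018,165 L = 50,910 g cyanuric acid.
At 98% purity: 50,910 / 0.98 = 51,950 g product.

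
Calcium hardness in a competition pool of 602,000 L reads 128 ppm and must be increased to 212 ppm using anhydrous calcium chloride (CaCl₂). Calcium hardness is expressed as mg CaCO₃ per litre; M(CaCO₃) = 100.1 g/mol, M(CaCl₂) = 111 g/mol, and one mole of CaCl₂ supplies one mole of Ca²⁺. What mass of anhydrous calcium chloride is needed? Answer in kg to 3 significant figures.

56.1 kg

Hardness to add: (212 − 128) = 84 mg/L as CaCO₃ × 602,000 L = 50,570 g as CaCO₃.
Moles of Ca²⁺ (1 mol Ca²⁺ ≡ 1 mol CaCO₃): 50,570 / 100.1 g/mol = 505.2 mol.
Mass of CaCl₂: 505.2 × 111 = 56,070 g.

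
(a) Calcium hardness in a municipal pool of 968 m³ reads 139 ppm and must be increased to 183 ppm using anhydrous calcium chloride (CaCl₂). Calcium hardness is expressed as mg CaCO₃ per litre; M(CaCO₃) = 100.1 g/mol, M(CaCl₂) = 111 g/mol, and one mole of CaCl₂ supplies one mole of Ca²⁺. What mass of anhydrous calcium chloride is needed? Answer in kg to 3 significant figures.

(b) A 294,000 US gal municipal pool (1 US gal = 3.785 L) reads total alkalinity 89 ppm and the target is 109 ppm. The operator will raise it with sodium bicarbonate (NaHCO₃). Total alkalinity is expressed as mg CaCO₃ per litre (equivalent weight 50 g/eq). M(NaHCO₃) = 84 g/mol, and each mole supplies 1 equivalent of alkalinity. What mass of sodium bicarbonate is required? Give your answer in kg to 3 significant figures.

(a) 47.2 kg; (b) 37.4 kg

(a) Volume: 968 m³ = 968,000 L.
(a) Hardness to add: (183 − 139) = 44 mg/L as CaCO₃ × 968,000 L = 42,590 g as CaCO₃.
(a) Moles of Ca²⁺ (1 mol Ca²⁺ ≡ 1 mol CaCO₃): 42,590 / 100.1 g/mol = 425.5 mol.
(a) Mass of CaCl₂: 425.5 × 111 = 47,230 g.

(b) Volume: 294,000 US gal × 3.785 L/gal = 1,112,790 L.
(b) Alkalinity to add: (109 − 89) = 20 mg/L as CaCO₃ × 1,112,790 L = 22,260 g as CaCO₃.
(b) Equivalents: 22,260 g ÷ 50 g/eq = 445.1 eq.
(b) NaHCO₃ supplies 1 eq per mole → 445.1 mol.
(b) Mass: 445.1 mol × 84 g/mol = 37,390 g.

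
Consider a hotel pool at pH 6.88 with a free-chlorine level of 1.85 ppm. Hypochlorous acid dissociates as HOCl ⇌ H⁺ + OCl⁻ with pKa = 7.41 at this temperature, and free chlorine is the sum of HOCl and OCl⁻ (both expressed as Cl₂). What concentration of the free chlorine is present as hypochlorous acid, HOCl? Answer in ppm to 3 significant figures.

[OCl⁻]/[HOCl] = 10^(pH − pKa) = 10^(6.88 − 7.41) = 10^-0.53 = 0.2951.
Fraction as HOCl = 1 / (1 + 0.2951) = 0.7721.
HOCl = 0.7721 × 1.85 ppm = 1.428 ppm.

1.43 ppm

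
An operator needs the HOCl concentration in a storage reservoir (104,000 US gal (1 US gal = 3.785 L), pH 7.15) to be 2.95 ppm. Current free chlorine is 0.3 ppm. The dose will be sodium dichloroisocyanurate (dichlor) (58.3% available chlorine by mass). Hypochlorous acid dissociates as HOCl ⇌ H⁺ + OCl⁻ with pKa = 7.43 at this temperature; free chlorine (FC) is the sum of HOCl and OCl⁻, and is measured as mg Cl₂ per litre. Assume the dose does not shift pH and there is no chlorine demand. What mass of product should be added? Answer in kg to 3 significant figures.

Volume: 104,000 US gal × 3.785 L/gal = 393,640 L.
[OCl⁻]/[HOCl] = 10^(pH − pKa) = 10^(7.15 − 7.43) = 0.5248; fraction as HOCl = 1/(1 + 0.5248) = 0.6558.
Free chlorine required for 2.95 ppm HOCl: 2.95 / 0.6558 = 4.498 ppm.
FC to add: 4.498 − 0.3 = 4.198 mg/L as Cl₂.
Cl₂ equivalent: 4.198 mg/L × 393,640 L = 1653 g.
Product at 58.3% available Cl: 1653 / 0.583 = 2835 g.

2.83 kg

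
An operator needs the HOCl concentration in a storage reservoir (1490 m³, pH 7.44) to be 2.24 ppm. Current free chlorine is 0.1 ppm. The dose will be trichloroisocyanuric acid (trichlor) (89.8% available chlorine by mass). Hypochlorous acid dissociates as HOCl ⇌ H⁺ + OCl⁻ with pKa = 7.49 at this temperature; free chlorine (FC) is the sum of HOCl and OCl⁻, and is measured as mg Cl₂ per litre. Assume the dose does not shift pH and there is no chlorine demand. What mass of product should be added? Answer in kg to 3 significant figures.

Volume: 1490 m³ = 1,490,000 L.
[OCl⁻]/[HOCl] = 10^(pH − pKa) = 10^(7.44 − 7.49) = 0.8913; fraction as HOCl = 1/(1 + 0.8913) = 0.5288.
Free chlorine required for 2.24 ppm HOCl: 2.24 / 0.5288 = 4.236 ppm.
FC to add: 4.236 − 0.1 = 4.136 mg/L as Cl₂.
Cl₂ equivalent: 4.136 mg/L × 1,490,000 L = 6163 g.
Product at 89.8% available Cl: 6163 / 0.898 = 6863 g.

6.86 kg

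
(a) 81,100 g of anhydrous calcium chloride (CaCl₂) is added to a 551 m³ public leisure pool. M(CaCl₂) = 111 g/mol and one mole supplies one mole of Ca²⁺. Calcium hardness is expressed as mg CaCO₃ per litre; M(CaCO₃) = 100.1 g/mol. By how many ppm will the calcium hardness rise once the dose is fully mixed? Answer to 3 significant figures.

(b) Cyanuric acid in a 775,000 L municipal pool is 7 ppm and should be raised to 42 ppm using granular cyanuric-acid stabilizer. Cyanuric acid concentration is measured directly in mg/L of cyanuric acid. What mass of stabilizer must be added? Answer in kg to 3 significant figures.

(a) 133 ppm; (b) 27.1 kg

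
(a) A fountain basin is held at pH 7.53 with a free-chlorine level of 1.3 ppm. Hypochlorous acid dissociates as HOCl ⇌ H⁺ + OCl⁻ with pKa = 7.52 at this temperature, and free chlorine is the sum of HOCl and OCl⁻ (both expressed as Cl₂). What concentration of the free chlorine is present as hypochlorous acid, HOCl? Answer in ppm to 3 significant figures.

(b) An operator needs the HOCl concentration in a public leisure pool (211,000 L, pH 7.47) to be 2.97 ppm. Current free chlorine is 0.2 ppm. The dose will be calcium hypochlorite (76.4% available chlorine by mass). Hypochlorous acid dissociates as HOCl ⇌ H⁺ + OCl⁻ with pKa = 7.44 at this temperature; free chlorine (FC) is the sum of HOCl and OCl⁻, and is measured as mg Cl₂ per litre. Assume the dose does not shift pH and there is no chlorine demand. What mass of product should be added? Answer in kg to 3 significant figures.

(a) 0.643 ppm; (b) 1.64 kg

(a) [OCl⁻]/[HOCl] = 10^(pH − pKa) = 10^(7.53 − 7.52) = 10^0.01 = 1.023.
(a) Fraction as HOCl = 1 / (1 + 1.023) = 0.4942.
(a) HOCl = 0.4942 × 1.3 ppm = 0.6425 ppm.

(b) [OCl⁻]/[HOCl] = 10^(pH − pKa) = 10^(7.47 − 7.44) = 1.072; fraction as HOCl = 1/(1 + 1.072) = 0.4827.
(b) Free chlorine required for 2.97 ppm HOCl: 2.97 / 0.4827 = 6.152 ppm.
(b) FC to add: 6.152 − 0.2 = 5.952 mg/L as Cl₂.
(b) Cl₂ equivalent: 5.952 mg/L × 211,000 L = 1256 g.
(b) Product at 76.4% available Cl: 1256 / 0.764 = 1644 g.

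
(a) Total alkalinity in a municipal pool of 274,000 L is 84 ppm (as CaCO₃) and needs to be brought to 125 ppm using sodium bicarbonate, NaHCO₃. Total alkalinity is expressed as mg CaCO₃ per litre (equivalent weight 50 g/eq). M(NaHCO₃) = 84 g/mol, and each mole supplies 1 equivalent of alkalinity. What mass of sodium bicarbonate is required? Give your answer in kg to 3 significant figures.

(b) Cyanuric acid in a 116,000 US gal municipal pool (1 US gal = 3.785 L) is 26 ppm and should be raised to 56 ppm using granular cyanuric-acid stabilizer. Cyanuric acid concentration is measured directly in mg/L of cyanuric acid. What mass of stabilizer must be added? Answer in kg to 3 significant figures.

(a) Alkalinity to add: (125 − 84) = 41 mg/L as CaCO₃ × 274,000 L = 11,230 g as CaCO₃.
(a) Equivalents: 11,230 g ÷ 50 g/eq = 224.7 eq.
(a) NaHCO₃ supplies 1 eq per mole → 224.7 mol.
(a) Mass: 224.7 mol × 84 g/mol = 18,870 g.

(b) Volume: 116,000 US gal × 3.785 L/gal = 439,060 L.
(b) CYA to add: (56 − 26) = 30 mg/L × 439,060 L = 13,170 g cyanuric acid.

(a) 18.9 kg; (b) 13.2 kg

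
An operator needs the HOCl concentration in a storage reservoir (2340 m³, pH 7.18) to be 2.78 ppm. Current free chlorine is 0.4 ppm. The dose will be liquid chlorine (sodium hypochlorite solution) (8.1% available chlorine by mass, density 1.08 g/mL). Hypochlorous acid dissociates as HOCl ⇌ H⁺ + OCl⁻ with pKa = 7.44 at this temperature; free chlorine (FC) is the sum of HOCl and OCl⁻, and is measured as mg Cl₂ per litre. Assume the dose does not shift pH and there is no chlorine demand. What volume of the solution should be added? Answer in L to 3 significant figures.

Volume: 2340 m³ = 2,340,000 L.
[OCl⁻]/[HOCl] = 10^(pH − pKa) = 10^(7.18 − 7.44) = 0.5495; fraction as HOCl = 1/(1 + 0.5495) = 0.6454.
Free chlorine required for 2.78 ppm HOCl: 2.78 / 0.6454 = 4.308 ppm.
FC to add: 4.308 − 0.4 = 3.908 mg/L as Cl₂.
Cl₂ equivalent: 3.908 mg/L × 2,340,000 L = 9144 g.
Product at 8.1% available Cl: 9144 / 0.081 = 112,900 g.
Volume: 112,900 g ÷ 1.08 g/mL = 104,500 mL.

105 L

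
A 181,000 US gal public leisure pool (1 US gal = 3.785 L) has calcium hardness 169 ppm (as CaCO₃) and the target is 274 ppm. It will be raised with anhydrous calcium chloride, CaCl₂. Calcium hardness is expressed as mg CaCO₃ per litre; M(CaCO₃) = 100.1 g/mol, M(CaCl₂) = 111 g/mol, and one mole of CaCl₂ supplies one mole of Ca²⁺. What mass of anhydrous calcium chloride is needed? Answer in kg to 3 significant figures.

Volume: 181,000 US gal × 3.785 L/gal = 685,085 L.
Hardness to add: (274 − 169) = 105 mg/L as CaCO₃ × 685,085 L = 71,930 g as CaCO₃.
Moles of Ca²⁺ (1 mol Ca²⁺ ≡ 1 mol CaCO₃): 71,930 / 100.1 g/mol = 718.6 mol.
Mass of CaCl₂: 718.6 × 111 = 79,770 g.

79.8 kg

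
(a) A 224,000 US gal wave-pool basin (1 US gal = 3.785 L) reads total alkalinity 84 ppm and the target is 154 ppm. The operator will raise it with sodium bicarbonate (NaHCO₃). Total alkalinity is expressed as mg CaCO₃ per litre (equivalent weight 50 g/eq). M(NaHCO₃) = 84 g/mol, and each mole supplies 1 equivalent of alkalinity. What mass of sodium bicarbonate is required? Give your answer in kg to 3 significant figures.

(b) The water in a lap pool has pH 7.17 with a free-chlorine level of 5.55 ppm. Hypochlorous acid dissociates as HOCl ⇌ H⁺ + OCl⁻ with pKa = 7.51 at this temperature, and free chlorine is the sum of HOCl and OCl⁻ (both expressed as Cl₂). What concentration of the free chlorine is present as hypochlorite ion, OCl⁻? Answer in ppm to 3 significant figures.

(a) 99.7 kg; (b) 1.74 ppm

(a) Volume: 224,000 US gal × 3.785 L/gal = 847,840 L.
(a) Alkalinity to add: (154 − 84) = 70 mg/L as CaCO₃ × 847,840 L = 59,350 g as CaCO₃.
(a) Equivalents: 59,350 g ÷ 50 g/eq = 1187 eq.
(a) NaHCO₃ supplies 1 eq per mole → 1187 mol.
(a) Mass: 1187 mol × 84 g/mol = 99,710 g.

(b) [OCl⁻]/[HOCl] = 10^(pH − pKa) = 10^(7.17 − 7.51) = 10^-0.34 = 0.4571.
(b) Fraction as HOCl = 1 / (1 + 0.4571) = 0.6863.
(b) OCl⁻ = (1 − 0.6863) × 5.55 ppm = 1.741 ppm.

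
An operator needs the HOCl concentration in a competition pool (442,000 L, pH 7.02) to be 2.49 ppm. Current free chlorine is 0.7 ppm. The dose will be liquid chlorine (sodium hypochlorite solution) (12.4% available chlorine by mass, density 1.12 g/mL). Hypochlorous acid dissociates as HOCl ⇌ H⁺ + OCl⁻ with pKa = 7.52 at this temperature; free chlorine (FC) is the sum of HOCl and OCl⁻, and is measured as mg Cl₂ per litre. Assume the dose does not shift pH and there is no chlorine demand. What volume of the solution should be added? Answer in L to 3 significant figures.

[OCl⁻]/[HOCl] = 10^(pH − pKa) = 10^(7.02 − 7.52) = 0.3162; fraction as HOCl = 1/(1 + 0.3162) = 0.7597.
Free chlorine required for 2.49 ppm HOCl: 2.49 / 0.7597 = 3.277 ppm.
FC to add: 3.277 − 0.7 = 2.577 mg/L as Cl₂.
Cl₂ equivalent: 2.577 mg/L × 442,000 L = 1139 g.
Product at 12.4% available Cl: 1139 / 0.124 = 9187 g.
Volume: 9187 g ÷ 1.12 g/mL = 8203 mL.

8.20 L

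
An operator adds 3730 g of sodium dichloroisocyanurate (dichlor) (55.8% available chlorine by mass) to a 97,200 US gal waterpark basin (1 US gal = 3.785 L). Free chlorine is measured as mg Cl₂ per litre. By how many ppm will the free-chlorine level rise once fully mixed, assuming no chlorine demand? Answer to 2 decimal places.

Volume: 97,200 US gal × 3.785 L/gal = 367,902 L.
Available chlorine delivered: 3730 g × 0.558 = 2081 g as Cl₂.
Concentration rise: 2081 g / 367,902 L = 5.657 mg/L = 5.66 ppm.

5.66 ppm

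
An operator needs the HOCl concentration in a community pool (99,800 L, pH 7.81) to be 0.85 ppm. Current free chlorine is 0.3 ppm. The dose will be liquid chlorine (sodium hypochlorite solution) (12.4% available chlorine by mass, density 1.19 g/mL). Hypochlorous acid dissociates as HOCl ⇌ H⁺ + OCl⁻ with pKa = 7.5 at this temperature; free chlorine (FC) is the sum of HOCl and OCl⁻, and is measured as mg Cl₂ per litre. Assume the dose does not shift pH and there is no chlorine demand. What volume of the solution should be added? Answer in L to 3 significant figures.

1.55 L

[OCl⁻]/[HOCl] = 10^(pH − pKa) = 10^(7.81 − 7.5) = 2.042; fraction as HOCl = 1/(1 + 2.042) = 0.3288.
Free chlorine required for 0.85 ppm HOCl: 0.85 / 0.3288 = 2.585 ppm.
FC to add: 2.585 − 0.3 = 2.285 mg/L as Cl₂.
Cl₂ equivalent: 2.285 mg/L × 99,800 L = 228.1 g.
Product at 12.4% available Cl: 228.1 / 0.124 = 1839 g.
Volume: 1839 g ÷ 1.19 g/mL = 1546 mL.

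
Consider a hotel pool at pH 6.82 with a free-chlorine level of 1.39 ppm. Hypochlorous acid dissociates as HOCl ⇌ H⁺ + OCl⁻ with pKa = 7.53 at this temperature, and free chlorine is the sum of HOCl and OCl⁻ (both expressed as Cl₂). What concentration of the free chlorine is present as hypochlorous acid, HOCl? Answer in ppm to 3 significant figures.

[OCl⁻]/[HOCl] = 10^(pH − pKa) = 10^(6.82 − 7.53) = 10^-0.71 = 0.195.
Fraction as HOCl = 1 / (1 + 0.195) = 0.8368.
HOCl = 0.8368 × 1.39 ppm = 1.163 ppm.

1.16 ppm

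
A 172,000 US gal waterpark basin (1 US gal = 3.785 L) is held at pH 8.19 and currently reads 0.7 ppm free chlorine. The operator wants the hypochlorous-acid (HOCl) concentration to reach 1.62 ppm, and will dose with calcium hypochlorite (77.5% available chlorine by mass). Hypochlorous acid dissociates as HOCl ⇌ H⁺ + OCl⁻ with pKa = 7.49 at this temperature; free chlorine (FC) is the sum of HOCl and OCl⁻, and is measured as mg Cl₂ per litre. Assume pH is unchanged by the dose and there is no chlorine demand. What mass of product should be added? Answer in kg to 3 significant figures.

Volume: 172,000 US gal × 3.785 L/gal = 651,020 L.
[OCl⁻]/[HOCl] = 10^(pH − pKa) = 10^(8.19 − 7.49) = 5.012; fraction as HOCl = 1/(1 + 5.012) = 0.1663.
Free chlorine required for 1.62 ppm HOCl: 1.62 / 0.1663 = 9.739 ppm.
FC to add: 9.739 − 0.7 = 9.039 mg/L as Cl₂.
Cl₂ equivalent: 9.039 mg/L × 651,020 L = 5885 g.
Product at 77.5% available Cl: 5885 / 0.775 = 7593 g.

7.59 kg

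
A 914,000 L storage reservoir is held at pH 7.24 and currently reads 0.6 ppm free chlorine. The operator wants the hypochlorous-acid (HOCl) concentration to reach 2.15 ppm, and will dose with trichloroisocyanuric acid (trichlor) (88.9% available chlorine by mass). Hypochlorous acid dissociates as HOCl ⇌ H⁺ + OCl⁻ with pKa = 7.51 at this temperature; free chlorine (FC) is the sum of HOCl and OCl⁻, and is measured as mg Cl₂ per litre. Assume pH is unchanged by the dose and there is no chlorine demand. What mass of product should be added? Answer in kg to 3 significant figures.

[OCl⁻]/[HOCl] = 10^(pH − pKa) = 10^(7.24 − 7.51) = 0.537; fraction as HOCl = 1/(1 + 0.537) = 0.6506.
Free chlorine required for 2.15 ppm HOCl: 2.15 / 0.6506 = 3.305 ppm.
FC to add: 3.305 − 0.6 = 2.705 mg/L as Cl₂.
Cl₂ equivalent: 2.705 mg/L × 914,000 L = 2472 g.
Product at 88.9% available Cl: 2472 / 0.889 = 2781 g.

2.78 kg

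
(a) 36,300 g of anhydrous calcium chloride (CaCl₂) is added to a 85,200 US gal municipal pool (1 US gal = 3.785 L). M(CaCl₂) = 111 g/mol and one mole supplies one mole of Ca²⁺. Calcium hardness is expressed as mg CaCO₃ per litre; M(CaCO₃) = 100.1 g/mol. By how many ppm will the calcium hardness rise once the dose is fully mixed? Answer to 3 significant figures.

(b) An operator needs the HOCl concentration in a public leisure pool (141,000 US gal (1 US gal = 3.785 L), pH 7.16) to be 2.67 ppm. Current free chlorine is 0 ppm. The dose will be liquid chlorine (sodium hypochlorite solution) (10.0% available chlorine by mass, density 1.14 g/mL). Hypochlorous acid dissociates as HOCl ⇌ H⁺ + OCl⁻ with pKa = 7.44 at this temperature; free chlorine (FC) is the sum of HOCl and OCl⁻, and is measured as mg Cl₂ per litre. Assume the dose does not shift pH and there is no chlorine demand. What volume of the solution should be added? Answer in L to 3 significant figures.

(a) Volume: 85,200 US gal × 3.785 L/gal = 322,482 L.
(a) Moles of Ca²⁺: 36,300 g ÷ 111 g/mol = 327 mol.
(a) As CaCO₃: 327 mol × 100.1 g/mol = 32,740 g.
(a) Rise: 32,740 g / 322,482 L × 1000 = 101.5 mg/L.

(b) Volume: 141,000 US gal × 3.785 L/gal = 533,685 L.
(b) [OCl⁻]/[HOCl] = 10^(pH − pKa) = 10^(7.16 − 7.44) = 0.5248; fraction as HOCl = 1/(1 + 0.5248) = 0.6558.
(b) Free chlorine required for 2.67 ppm HOCl: 2.67 / 0.6558 = 4.071 ppm.
(b) FC to add: 4.071 − 0 = 4.071 mg/L as Cl₂.
(b) Cl₂ equivalent: 4.071 mg/L × 533,685 L = 2173 g.
(b) Product at 10.0% available Cl: 2173 / 0.1 = 21,730 g.
(b) Volume: 21,730 g ÷ 1.14 g/mL = 19,060 mL.

(a) 102 ppm; (b) 19.1 L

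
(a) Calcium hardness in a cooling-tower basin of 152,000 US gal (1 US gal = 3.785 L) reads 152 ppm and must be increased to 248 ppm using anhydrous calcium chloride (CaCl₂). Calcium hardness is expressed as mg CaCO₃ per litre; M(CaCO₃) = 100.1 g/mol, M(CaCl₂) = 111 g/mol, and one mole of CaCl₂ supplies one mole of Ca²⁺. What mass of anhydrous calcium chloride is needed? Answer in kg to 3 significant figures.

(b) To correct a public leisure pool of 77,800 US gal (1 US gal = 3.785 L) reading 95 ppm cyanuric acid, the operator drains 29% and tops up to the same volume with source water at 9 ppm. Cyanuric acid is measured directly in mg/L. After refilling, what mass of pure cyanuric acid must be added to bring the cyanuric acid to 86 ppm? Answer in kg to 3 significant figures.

(a) Volume: 152,000 US gal × 3.785 L/gal = 575,320 L.
(a) Hardness to add: (248 − 152) = 96 mg/L as CaCO₃ × 575,320 L = 55,230 g as CaCO₃.
(a) Moles of Ca²⁺ (1 mol Ca²⁺ ≡ 1 mol CaCO₃): 55,230 / 100.1 g/mol = 551.8 mol.
(a) Mass of CaCl₂: 551.8 × 111 = 61,240 g.

(b) Volume: 77,800 US gal × 3.785 L/gal = 294,473 L.
(b) After draining 29% and refilling: 95 × 0.71 + 9 × 0.29 = 70.06 ppm.
(b) Deficit to target: 86 − 70.06 = 15.94 mg/L.
(b) Mass: 15.94 mg/L × 294,473 L = 4694 g cyanuric acid.

(a) 61.2 kg; (b) 4.69 kg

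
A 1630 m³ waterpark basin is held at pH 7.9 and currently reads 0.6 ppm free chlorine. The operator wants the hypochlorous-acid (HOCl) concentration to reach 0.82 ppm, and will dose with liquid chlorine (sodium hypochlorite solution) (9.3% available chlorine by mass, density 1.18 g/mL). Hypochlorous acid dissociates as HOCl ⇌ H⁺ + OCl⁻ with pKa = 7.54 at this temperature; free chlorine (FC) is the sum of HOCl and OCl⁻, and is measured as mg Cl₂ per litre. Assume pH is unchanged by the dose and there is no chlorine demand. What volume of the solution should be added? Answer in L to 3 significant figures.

Volume: 1630 m³ = 1,630,000 L.
[OCl⁻]/[HOCl] = 10^(pH − pKa) = 10^(7.9 − 7.54) = 2.291; fraction as HOCl = 1/(1 + 2.291) = 0.3039.
Free chlorine required for 0.82 ppm HOCl: 0.82 / 0.3039 = 2.699 ppm.
FC to add: 2.699 − 0.6 = 2.099 mg/L as Cl₂.
Cl₂ equivalent: 2.099 mg/L × 1,630,000 L = 3421 g.
Product at 9.3% available Cl: 3421 / 0.093 = 36,780 g.
Volume: 36,780 g ÷ 1.18 g/mL = 31,170 mL.

31.2 L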